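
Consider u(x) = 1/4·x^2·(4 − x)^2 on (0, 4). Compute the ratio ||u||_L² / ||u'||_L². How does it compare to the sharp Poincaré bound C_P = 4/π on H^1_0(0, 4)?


||u||_L² / ||u'||_L² = 2*sqrt(3)/3 < C_P = 4/π.

u(x) = 1/4·x^2·(4 − x)^2, so u'(x) = x*(x - 4)*(x - 2).
u(x) = 1/4·x^2·(4 − x)^2 vanishes at x = 0 and x = 4, so u ∈ H^1_0(0, 4). Differentiate via the product rule and integrate the resulting polynomials term by term.
  ∫_0^4 u² dx = ∫_0^4 (x^8/16 - x^7 + 6*x^6 - 16*x^5 + 16*x^4) dx. Term by term:
    ∫_0^4 x^8/16 dx = 16384/9;  ∫_0^4 -x^7 dx = -8192;  ∫_0^4 6*x^6 dx = 98304/7;
    ∫_0^4 -16*x^5 dx = -32768/3;  ∫_0^4 16*x^4 dx = 16384/5.
  Sum: 16384/9 − 8192 + 98304/7 − 32768/3 + 16384/5 = 8192/315.
  ∫_0^4 (u')² dx = ∫_0^4 (x^6 - 12*x^5 + 52*x^4 - 96*x^3 + 64*x^2) dx. Term by term:
    ∫_0^4 x^6 dx = 16384/7;  ∫_0^4 -12*x^5 dx = -8192;  ∫_0^4 52*x^4 dx = 53248/5;
    ∫_0^4 -96*x^3 dx = -6144;  ∫_0^4 64*x^2 dx = 4096/3.
  Sum: 16384/7 − 8192 + 53248/5 − 6144 + 4096/3 = 2048/105.
∫_0^4 u² dx = 8192/315, so ||u||_L² = 64*sqrt(70)/105.
∫_0^4 (u')² dx = 2048/105, so ||u'||_L² = 32*sqrt(210)/105.
Ratio ||u||_L² / ||u'||_L² = 2*sqrt(3)/3.
Sharp Poincaré constant on H^1_0(0, 4) is C_P = L/π = 4/π, achieved by sin(π/4·x).
A polynomial bump cannot attain the sharp Poincaré constant (only the first sine eigenfunction does), so the ratio is strictly less than C_P, consistent with ||u||_L² ≤ C_P ||u'||_L².


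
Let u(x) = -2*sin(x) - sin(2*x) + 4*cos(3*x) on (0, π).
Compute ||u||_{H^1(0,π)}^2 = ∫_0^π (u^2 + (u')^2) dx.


||u||_{H^1(0,π)}^2 = 64 + 173*π/2

u'(x) = -12*sin(3*x) - 2*cos(x) - 2*cos(2*x).
Expand u² and (u')² and integrate term by term on (0, π), using: for integers n ≥ 1, ∫_0^π sin²(nx) dx = ∫_0^π cos²(nx) dx = π/2; for n ≠ n', ∫_0^π sin(nx)sin(n'x) dx = ∫_0^π cos(nx)cos(n'x) dx = 0; and by product-to-sum, ∫_0^π sin(nx)cos(n'x) dx = ½∫_0^π [sin((n+n')x) + sin((n−n')x)] dx, which is 0 when n+n' is even and 2n/(n²−n'²) when n+n' is odd (it need not vanish on (0, π)).
  u² squared terms: (-1)²·∫sin(2x)² dx = 1·π/2 = π/2;  (-2)²·∫sin(x)² dx = 4·π/2 = 2*π;  (4)²·∫cos(3x)² dx = 16·π/2 = 8*π.
  u² cross terms: 2·(-1)·(-2)·∫sin(2x)·sin(x) dx = 4·(0) = 0;  2·(-1)·(4)·∫sin(2x)·cos(3x) dx = -8·(-4/5) = 32/5;  2·(-2)·(4)·∫sin(x)·cos(3x) dx = -16·(0) = 0.
  So ∫_0^π u² dx = π/2 + 2*π + 8*π + 0 + 32/5 + 0 = 32/5 + 21*π/2.
  (u')² squared terms: (-12)²·∫sin(3x)² dx = 144·π/2 = 72*π;  (-2)²·∫cos(x)² dx = 4·π/2 = 2*π;  (-2)²·∫cos(2x)² dx = 4·π/2 = 2*π.
  (u')² cross terms: 2·(-12)·(-2)·∫sin(3x)·cos(x) dx = 48·(0) = 0;  2·(-12)·(-2)·∫sin(3x)·cos(2x) dx = 48·(6/5) = 288/5;  2·(-2)·(-2)·∫cos(x)·cos(2x) dx = 8·(0) = 0.
  So ∫_0^π (u')² dx = 72*π + 2*π + 2*π + 0 + 288/5 + 0 = 288/5 + 76*π.
||u||_{H^1}^2 = (32/5 + 21*π/2) + (288/5 + 76*π) = 64 + 173*π/2.


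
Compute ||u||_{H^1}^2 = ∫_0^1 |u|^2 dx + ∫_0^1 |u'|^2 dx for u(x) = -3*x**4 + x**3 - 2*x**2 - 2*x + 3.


||u||_{H^1}^2 = 7361/140

The H^1 norm (squared) on an interval (0, L) is
  ||u||_{H^1}^2 = ∫_0^L u(x)^2 dx + ∫_0^L u'(x)^2 dx.
Compute u'(x) = -12*x**3 + 3*x**2 - 4*x - 2.
Then u(x)^2 = 9*x**8 - 6*x**7 + 13*x**6 + 8*x**5 - 18*x**4 + 14*x**3 - 8*x**2 - 12*x + 9 and u'(x)^2 = 144*x**6 - 72*x**5 + 105*x**4 + 24*x**3 + 4*x**2 + 16*x + 4.
Integrate each monomial from 0 to 1 using ∫_0^1 c·x^n dx = c·1^(n+1)/(n+1):
  ∫_0^1 u(x)^2 dx = ∫_0^1 (9*x^8 - 6*x^7 + 13*x^6 + 8*x^5 - 18*x^4 + 14*x^3 - 8*x^2 - 12*x + 9) dx. Term by term:
    ∫_0^1 9*x^8 dx = 1;  ∫_0^1 -6*x^7 dx = -3/4;  ∫_0^1 13*x^6 dx = 13/7;
    ∫_0^1 8*x^5 dx = 4/3;  ∫_0^1 -18*x^4 dx = -18/5;  ∫_0^1 14*x^3 dx = 7/2;
    ∫_0^1 -8*x^2 dx = -8/3;  ∫_0^1 -12*x dx = -6;  ∫_0^1 9 dx = 9.
  Sum: 1 − 3/4 + 13/7 + 4/3 − 18/5 + 7/2 − 8/3 − 6 + 9 = 1543/420.
  ∫_0^1 u'(x)^2 dx = ∫_0^1 (144*x^6 - 72*x^5 + 105*x^4 + 24*x^3 + 4*x^2 + 16*x + 4) dx. Term by term:
    ∫_0^1 144*x^6 dx = 144/7;  ∫_0^1 -72*x^5 dx = -12;  ∫_0^1 105*x^4 dx = 21;
    ∫_0^1 24*x^3 dx = 6;  ∫_0^1 4*x^2 dx = 4/3;  ∫_0^1 16*x dx = 8;
    ∫_0^1 4 dx = 4.
  Sum: 144/7 − 12 + 21 + 6 + 4/3 + 8 + 4 = 1027/21.
Adding: ||u||_{H^1}^2 = 1543/420 + 1027/21 = 7361/140.


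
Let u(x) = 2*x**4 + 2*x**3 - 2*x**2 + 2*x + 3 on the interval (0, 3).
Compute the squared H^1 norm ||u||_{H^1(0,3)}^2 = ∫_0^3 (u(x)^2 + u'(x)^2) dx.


||u||_{H^1}^2 = 1595661/35

The H^1 norm (squared) on an interval (0, L) is
  ||u||_{H^1}^2 = ∫_0^L u(x)^2 dx + ∫_0^L u'(x)^2 dx.
Compute u'(x) = 8*x**3 + 6*x**2 - 4*x + 2.
Then u(x)^2 = 4*x**8 + 8*x**7 - 4*x**6 + 24*x**4 + 4*x**3 - 8*x**2 + 12*x + 9 and u'(x)^2 = 64*x**6 + 96*x**5 - 28*x**4 - 16*x**3 + 40*x**2 - 16*x + 4.
Integrate each monomial from 0 to 3 using ∫_0^3 c·x^n dx = c·3^(n+1)/(n+1):
  ∫_0^3 u(x)^2 dx = ∫_0^3 (4*x^8 + 8*x^7 - 4*x^6 + 24*x^4 + 4*x^3 - 8*x^2 + 12*x + 9) dx. Term by term:
    ∫_0^3 4*x^8 dx = 8748;  ∫_0^3 8*x^7 dx = 6561;  ∫_0^3 -4*x^6 dx = -8748/7;
    ∫_0^3 24*x^4 dx = 5832/5;  ∫_0^3 4*x^3 dx = 81;  ∫_0^3 -8*x^2 dx = -72;
    ∫_0^3 12*x dx = 54;  ∫_0^3 9 dx = 27.
  Sum: 8748 + 6561 − 8748/7 + 5832/5 + 81 − 72 + 54 + 27 = 536049/35.
  ∫_0^3 u'(x)^2 dx = ∫_0^3 (64*x^6 + 96*x^5 - 28*x^4 - 16*x^3 + 40*x^2 - 16*x + 4) dx. Term by term:
    ∫_0^3 64*x^6 dx = 139968/7;  ∫_0^3 96*x^5 dx = 11664;  ∫_0^3 -28*x^4 dx = -6804/5;
    ∫_0^3 -16*x^3 dx = -324;  ∫_0^3 40*x^2 dx = 360;  ∫_0^3 -16*x dx = -72;
    ∫_0^3 4 dx = 12.
  Sum: 139968/7 + 11664 − 6804/5 − 324 + 360 − 72 + 12 = 1059612/35.
Adding: ||u||_{H^1}^2 = 536049/35 + 1059612/35 = 1595661/35.


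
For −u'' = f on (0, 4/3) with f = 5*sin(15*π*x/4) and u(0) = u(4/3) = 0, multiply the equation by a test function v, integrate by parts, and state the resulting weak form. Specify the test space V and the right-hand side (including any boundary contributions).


V = H^1_0(0, 4/3) (so v(0) = v(4/3) = 0); weak form: ∫_0^4/3 u'v' dx = ∫_0^4/3 (5*sin(15*π*x/4)) v dx for all v ∈ V.

Multiply both sides by a test function v and integrate from 0 to 4/3:
  ∫_0^4/3 −u''(x) v(x) dx = ∫_0^4/3 f(x) v(x) dx.
Integrate the LHS by parts once:
  ∫_0^4/3 −u'' v dx = −[u'(x) v(x)]_0^4/3 + ∫_0^4/3 u'(x) v'(x) dx.
Thus ∫_0^4/3 u'(x) v'(x) dx = ∫_0^4/3 f(x) v(x) dx + [u'(x) v(x)]_0^4/3.
Choose V so that boundary terms are either known or forced to vanish.
u is Dirichlet: u(0) = u(4/3) = 0. Let V = H^1_0(0, 4/3); then v(0) = v(4/3) = 0, and [u' v]_0^4/3 = 0.
Weak formulation: find u (satisfying any essential BC) such that ∫_0^4/3 u'(x) v'(x) dx = ∫_0^4/3 f v dx for all v ∈ V.
Substituting f(x) = 5*sin(15*π*x/4), the right-hand side is ∫_0^4/3 (5*sin(15*π*x/4)) v dx.


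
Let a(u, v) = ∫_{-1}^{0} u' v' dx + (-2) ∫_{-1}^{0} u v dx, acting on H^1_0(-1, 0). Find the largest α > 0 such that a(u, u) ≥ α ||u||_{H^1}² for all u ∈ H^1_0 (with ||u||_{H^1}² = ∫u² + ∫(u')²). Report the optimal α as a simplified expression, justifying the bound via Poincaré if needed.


α = (-2 + π^2)/(1 + π^2)

Coercivity of a(·,·) on H^1_0(-1, 0) means a(u, u) ≥ α ||u||_{H^1}² for every u ∈ H^1_0.
The interval has length L = 1, and Poincaré/coercivity depend only on L. Here a(u, u) = ∫(u')² + (-2)·∫u².
Here c = -2 < 0 with |c| < (π/L)² = π^2, so coercivity still holds. The condition a(u,u) ≥ α||u||_{H^1}² reads (1−α)∫(u')² ≥ (α−c)∫u². Any admissible α is ≤ 1 (rapidly oscillating u have ∫u²/∫(u')² → 0), and α = 1 would force 0 ≥ (1−c)∫u², impossible since c < 1; so 1−α > 0. By the sharp Poincaré inequality on H^1_0 of an interval of length L, ∫(u')² ≥ (π/L)²∫u² with equality for the first sine mode sin(π(x−x₀)/L) (x₀ the left endpoint), so the inequality holds for all u iff (1−α)(π/L)² ≥ α − c, i.e. α ≤ ((π/L)² + c)/((π/L)² + 1) = (1 + c(L/π)²)/(1 + (L/π)²). (Direct route, valid since c ≤ 0: Poincaré gives c∫u² ≥ c(L/π)²∫(u')², so a(u,u) ≥ (1 + c(L/π)²)∫(u')², while ||u||_{H^1}² ≤ (1 + (L/π)²)∫(u')²; dividing yields the same α.) With (π/L)² = π^2 and c = -2, the largest admissible constant is α = ((π/L)² + c)/((π/L)² + 1).
Simplifying, α = (-2 + π^2)/(1 + π^2).


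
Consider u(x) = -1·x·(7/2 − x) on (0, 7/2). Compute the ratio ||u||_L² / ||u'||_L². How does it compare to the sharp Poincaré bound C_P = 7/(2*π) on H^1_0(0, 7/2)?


||u||_L² / ||u'||_L² = 7*sqrt(10)/20 < C_P = 7/(2*π).

u(x) = -1·x·(7/2 − x), so u'(x) = 2*x - 7/2.
u(x) = -1·x·(7/2 − x) vanishes at x = 0 and x = 7/2, so u ∈ H^1_0(0, 7/2). Differentiate via the product rule and integrate the resulting polynomials term by term.
  ∫_0^7/2 u² dx = ∫_0^7/2 (x^4 - 7*x^3 + 49*x^2/4) dx. Term by term:
    ∫_0^7/2 x^4 dx = 16807/160;  ∫_0^7/2 -7*x^3 dx = -16807/64;  ∫_0^7/2 49*x^2/4 dx = 16807/96.
  Sum: 16807/160 − 16807/64 + 16807/96 = 16807/960.
  ∫_0^7/2 (u')² dx = ∫_0^7/2 (4*x^2 - 14*x + 49/4) dx. Term by term:
    ∫_0^7/2 4*x^2 dx = 343/6;  ∫_0^7/2 -14*x dx = -343/4;  ∫_0^7/2 49/4 dx = 343/8.
  Sum: 343/6 − 343/4 + 343/8 = 343/24.
∫_0^7/2 u² dx = 16807/960, so ||u||_L² = 49*sqrt(105)/120.
∫_0^7/2 (u')² dx = 343/24, so ||u'||_L² = 7*sqrt(42)/12.
Ratio ||u||_L² / ||u'||_L² = 7*sqrt(10)/20.
Sharp Poincaré constant on H^1_0(0, 7/2) is C_P = L/π = 7/(2*π), achieved by sin(2*π/7·x).
A polynomial bump cannot attain the sharp Poincaré constant (only the first sine eigenfunction does), so the ratio is strictly less than C_P, consistent with ||u||_L² ≤ C_P ||u'||_L².


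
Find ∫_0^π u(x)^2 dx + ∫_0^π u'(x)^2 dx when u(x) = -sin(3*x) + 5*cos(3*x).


||u||_{H^1(0,π)}^2 = 130*π

u'(x) = -15*sin(3*x) - 3*cos(3*x).
Expand u² and (u')² and integrate term by term on (0, π), using: for integers n ≥ 1, ∫_0^π sin²(nx) dx = ∫_0^π cos²(nx) dx = π/2; for n ≠ n', ∫_0^π sin(nx)sin(n'x) dx = ∫_0^π cos(nx)cos(n'x) dx = 0; and by product-to-sum, ∫_0^π sin(nx)cos(n'x) dx = ½∫_0^π [sin((n+n')x) + sin((n−n')x)] dx, which is 0 when n+n' is even and 2n/(n²−n'²) when n+n' is odd (it need not vanish on (0, π)).
  u² squared terms: (-1)²·∫sin(3x)² dx = 1·π/2 = π/2;  (5)²·∫cos(3x)² dx = 25·π/2 = 25*π/2.
  u² cross terms: 2·(-1)·(5)·∫sin(3x)·cos(3x) dx = -10·(0) = 0.
  So ∫_0^π u² dx = π/2 + 25*π/2 + 0 = 13*π.
  (u')² squared terms: (-15)²·∫sin(3x)² dx = 225·π/2 = 225*π/2;  (-3)²·∫cos(3x)² dx = 9·π/2 = 9*π/2.
  (u')² cross terms: 2·(-15)·(-3)·∫sin(3x)·cos(3x) dx = 90·(0) = 0.
  So ∫_0^π (u')² dx = 225*π/2 + 9*π/2 + 0 = 117*π.
||u||_{H^1}^2 = (13*π) + (117*π) = 130*π.


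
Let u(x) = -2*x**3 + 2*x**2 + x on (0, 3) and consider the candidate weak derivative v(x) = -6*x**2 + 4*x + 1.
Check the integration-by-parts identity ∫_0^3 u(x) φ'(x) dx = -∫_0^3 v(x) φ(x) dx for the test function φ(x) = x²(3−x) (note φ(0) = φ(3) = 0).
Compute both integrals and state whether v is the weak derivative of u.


LHS = 1809/20, RHS = 1809/20. Yes, v = u' weakly.

u(x) = -2*x**3 + 2*x**2 + x, classical derivative u'(x) = -6*x**2 + 4*x + 1.
φ(x) = x²(3−x), so φ'(x) = 3*x*(2 - x).
Note φ(0) = φ(3) = 0, so the boundary term u·φ vanishes.
LHS = ∫_0^3 u(x) φ'(x) dx = ∫_0^3 (6*x^5 - 18*x^4 + 9*x^3 + 6*x^2) dx. Term by term:
  ∫_0^3 6*x^5 dx = 729;  ∫_0^3 -18*x^4 dx = -4374/5;  ∫_0^3 9*x^3 dx = 729/4;
  ∫_0^3 6*x^2 dx = 54.
Sum: 729 − 4374/5 + 729/4 + 54 = 1809/20.
So LHS = 1809/20.
∫_0^3 v(x) φ(x) dx = ∫_0^3 (6*x^5 - 22*x^4 + 11*x^3 + 3*x^2) dx. Term by term:
  ∫_0^3 6*x^5 dx = 729;  ∫_0^3 -22*x^4 dx = -5346/5;  ∫_0^3 11*x^3 dx = 891/4;
  ∫_0^3 3*x^2 dx = 27.
Sum: 729 − 5346/5 + 891/4 + 27 = -1809/20.
So RHS = -∫_0^3 v(x) φ(x) dx = 1809/20.
LHS = RHS, so the identity holds for this test φ.
Moreover u is smooth here and v(x) = u'(x) = -6*x**2 + 4*x + 1 pointwise, so the identity holds for every test function. Hence v is the weak derivative of u.


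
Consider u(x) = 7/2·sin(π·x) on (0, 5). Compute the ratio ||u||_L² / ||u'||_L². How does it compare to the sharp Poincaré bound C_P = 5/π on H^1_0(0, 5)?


||u||_L² / ||u'||_L² = 1/π < C_P = 5/π.

u(x) = 7/2·sin(π·x), so u'(x) = 7*π*cos(π*x)/2.
Writing u(x) = A·sin(kπx/L) with A = 7/2 and k = 5, use ∫_0^L sin²(kπx/L) dx = L/2 and ∫_0^L cos²(kπx/L) dx = L/2.
u² = 49/4·sin²(π·x) and (u')² = 49*π^2/4·cos²(π·x), and each of sin², cos² integrates to L/2 = 5/2 over (0, 5).
∫_0^5 u² dx = 245/8, so ||u||_L² = 7*sqrt(10)/4.
∫_0^5 (u')² dx = 245*π^2/8, so ||u'||_L² = 7*sqrt(10)*π/4.
Ratio ||u||_L² / ||u'||_L² = 1/π.
Sharp Poincaré constant on H^1_0(0, 5) is C_P = L/π = 5/π, achieved by sin(π/5·x).
This is the k = 5 harmonic; the ratio L/(kπ) is strictly less than C_P = L/π, consistent with the sharp inequality ||u||_L² ≤ C_P ||u'||_L².


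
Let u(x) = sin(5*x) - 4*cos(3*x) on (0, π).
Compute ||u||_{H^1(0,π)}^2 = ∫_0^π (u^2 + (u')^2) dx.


||u||_{H^1(0,π)}^2 = 93*π

u'(x) = 12*sin(3*x) + 5*cos(5*x).
Expand u² and (u')² and integrate term by term on (0, π), using: for integers n ≥ 1, ∫_0^π sin²(nx) dx = ∫_0^π cos²(nx) dx = π/2; for n ≠ n', ∫_0^π sin(nx)sin(n'x) dx = ∫_0^π cos(nx)cos(n'x) dx = 0; and by product-to-sum, ∫_0^π sin(nx)cos(n'x) dx = ½∫_0^π [sin((n+n')x) + sin((n−n')x)] dx, which is 0 when n+n' is even and 2n/(n²−n'²) when n+n' is odd (it need not vanish on (0, π)).
  u² squared terms: (-4)²·∫cos(3x)² dx = 16·π/2 = 8*π;  (1)²·∫sin(5x)² dx = 1·π/2 = π/2.
  u² cross terms: 2·(-4)·(1)·∫cos(3x)·sin(5x) dx = -8·(0) = 0.
  So ∫_0^π u² dx = 8*π + π/2 + 0 = 17*π/2.
  (u')² squared terms: (5)²·∫cos(5x)² dx = 25·π/2 = 25*π/2;  (12)²·∫sin(3x)² dx = 144·π/2 = 72*π.
  (u')² cross terms: 2·(5)·(12)·∫cos(5x)·sin(3x) dx = 120·(0) = 0.
  So ∫_0^π (u')² dx = 25*π/2 + 72*π + 0 = 169*π/2.
||u||_{H^1}^2 = (17*π/2) + (169*π/2) = 93*π.


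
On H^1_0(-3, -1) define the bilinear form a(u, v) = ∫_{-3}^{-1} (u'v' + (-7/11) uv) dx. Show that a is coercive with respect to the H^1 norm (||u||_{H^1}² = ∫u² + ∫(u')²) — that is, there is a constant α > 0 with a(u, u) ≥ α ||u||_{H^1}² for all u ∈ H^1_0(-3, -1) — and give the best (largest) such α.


α = (-28/11 + π^2)/(4 + π^2)

Coercivity of a(·,·) on H^1_0(-3, -1) means a(u, u) ≥ α ||u||_{H^1}² for every u ∈ H^1_0.
The interval has length L = 2, and Poincaré/coercivity depend only on L. Here a(u, u) = ∫(u')² + (-7/11)·∫u².
Here c = -7/11 < 0 with |c| < (π/L)² = π^2/4, so coercivity still holds. The condition a(u,u) ≥ α||u||_{H^1}² reads (1−α)∫(u')² ≥ (α−c)∫u². Any admissible α is ≤ 1 (rapidly oscillating u have ∫u²/∫(u')² → 0), and α = 1 would force 0 ≥ (1−c)∫u², impossible since c < 1; so 1−α > 0. By the sharp Poincaré inequality on H^1_0 of an interval of length L, ∫(u')² ≥ (π/L)²∫u² with equality for the first sine mode sin(π(x−x₀)/L) (x₀ the left endpoint), so the inequality holds for all u iff (1−α)(π/L)² ≥ α − c, i.e. α ≤ ((π/L)² + c)/((π/L)² + 1) = (1 + c(L/π)²)/(1 + (L/π)²). (Direct route, valid since c ≤ 0: Poincaré gives c∫u² ≥ c(L/π)²∫(u')², so a(u,u) ≥ (1 + c(L/π)²)∫(u')², while ||u||_{H^1}² ≤ (1 + (L/π)²)∫(u')²; dividing yields the same α.) With (π/L)² = π^2/4 and c = -7/11, the largest admissible constant is α = ((π/L)² + c)/((π/L)² + 1).
Simplifying, α = (-28/11 + π^2)/(4 + π^2).


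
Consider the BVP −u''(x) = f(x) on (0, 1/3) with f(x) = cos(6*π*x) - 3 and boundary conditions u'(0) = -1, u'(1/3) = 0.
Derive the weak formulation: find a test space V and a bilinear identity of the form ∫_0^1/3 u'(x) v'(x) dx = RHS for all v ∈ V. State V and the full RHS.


V = H^1(0, 1/3) (v unrestricted at boundary; u is determined up to an additive constant); weak form: ∫_0^1/3 u'v' dx = ∫_0^1/3 (cos(6*π*x) - 3) v dx + v(0) for all v ∈ V.

Multiply both sides by a test function v and integrate from 0 to 1/3:
  ∫_0^1/3 −u''(x) v(x) dx = ∫_0^1/3 f(x) v(x) dx.
Integrate the LHS by parts once:
  ∫_0^1/3 −u'' v dx = −[u'(x) v(x)]_0^1/3 + ∫_0^1/3 u'(x) v'(x) dx.
Thus ∫_0^1/3 u'(x) v'(x) dx = ∫_0^1/3 f(x) v(x) dx + [u'(x) v(x)]_0^1/3.
Choose V so that boundary terms are either known or forced to vanish.
u has inhomogeneous Neumann u'(0) = -1, u'(1/3) = 0. [u' v]_0^1/3 = (0)·v(1/3) − (-1)·v(0) = v(0). Take V = H^1(0, 1/3); boundary term becomes part of RHS.
Weak formulation: find u (satisfying any essential BC) such that ∫_0^1/3 u'(x) v'(x) dx = ∫_0^1/3 f v dx + v(0) for all v ∈ V (Neumann data are natural BCs: they enter the RHS as boundary terms).
Substituting f(x) = cos(6*π*x) - 3, the right-hand side is ∫_0^1/3 (cos(6*π*x) - 3) v dx + v(0).
Compatibility check (pure Neumann): taking v ≡ 1 ∈ V gives 0 = ∫_0^1/3 f dx + (0) − (-1), i.e. ∫_0^1/3 f dx must equal u'(0) − u'(1/3) = -1. Indeed ∫_0^1/3 (cos(6*π*x) - 3) dx = -1, so the data are compatible. The solution is then unique only up to an additive constant (fix it e.g. by requiring ∫_0^1/3 u dx = 0).


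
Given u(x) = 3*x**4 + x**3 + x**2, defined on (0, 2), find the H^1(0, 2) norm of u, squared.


||u||_{H^1}^2 = 163952/35

The H^1 norm (squared) on an interval (0, L) is
  ||u||_{H^1}^2 = ∫_0^L u(x)^2 dx + ∫_0^L u'(x)^2 dx.
Compute u'(x) = 12*x**3 + 3*x**2 + 2*x.
Then u(x)^2 = 9*x**8 + 6*x**7 + 7*x**6 + 2*x**5 + x**4 and u'(x)^2 = 144*x**6 + 72*x**5 + 57*x**4 + 12*x**3 + 4*x**2.
Integrate each monomial from 0 to 2 using ∫_0^2 c·x^n dx = c·2^(n+1)/(n+1):
  ∫_0^2 u(x)^2 dx = ∫_0^2 (9*x^8 + 6*x^7 + 7*x^6 + 2*x^5 + x^4) dx. Term by term:
    ∫_0^2 9*x^8 dx = 512;  ∫_0^2 6*x^7 dx = 192;  ∫_0^2 7*x^6 dx = 128;
    ∫_0^2 2*x^5 dx = 64/3;  ∫_0^2 x^4 dx = 32/5.
  Sum: 512 + 192 + 128 + 64/3 + 32/5 = 12896/15.
  ∫_0^2 u'(x)^2 dx = ∫_0^2 (144*x^6 + 72*x^5 + 57*x^4 + 12*x^3 + 4*x^2) dx. Term by term:
    ∫_0^2 144*x^6 dx = 18432/7;  ∫_0^2 72*x^5 dx = 768;  ∫_0^2 57*x^4 dx = 1824/5;
    ∫_0^2 12*x^3 dx = 48;  ∫_0^2 4*x^2 dx = 32/3.
  Sum: 18432/7 + 768 + 1824/5 + 48 + 32/3 = 401584/105.
Adding: ||u||_{H^1}^2 = 12896/15 + 401584/105 = 163952/35.


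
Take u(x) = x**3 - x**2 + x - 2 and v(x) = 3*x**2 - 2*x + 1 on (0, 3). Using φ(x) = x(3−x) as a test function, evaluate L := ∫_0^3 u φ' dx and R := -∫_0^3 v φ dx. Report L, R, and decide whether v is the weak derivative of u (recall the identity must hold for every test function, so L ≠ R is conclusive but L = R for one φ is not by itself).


LHS = -549/20, RHS = -549/20. Yes, v = u' weakly.

u(x) = x**3 - x**2 + x - 2, classical derivative u'(x) = 3*x**2 - 2*x + 1.
φ(x) = x(3−x), so φ'(x) = 3 - 2*x.
Note φ(0) = φ(3) = 0, so the boundary term u·φ vanishes.
LHS = ∫_0^3 u(x) φ'(x) dx = ∫_0^3 (-2*x^4 + 5*x^3 - 5*x^2 + 7*x - 6) dx. Term by term:
  ∫_0^3 -2*x^4 dx = -486/5;  ∫_0^3 5*x^3 dx = 405/4;  ∫_0^3 -5*x^2 dx = -45;
  ∫_0^3 7*x dx = 63/2;  ∫_0^3 -6 dx = -18.
Sum: -486/5 + 405/4 − 45 + 63/2 − 18 = -549/20.
So LHS = -549/20.
∫_0^3 v(x) φ(x) dx = ∫_0^3 (-3*x^4 + 11*x^3 - 7*x^2 + 3*x) dx. Term by term:
  ∫_0^3 -3*x^4 dx = -729/5;  ∫_0^3 11*x^3 dx = 891/4;  ∫_0^3 -7*x^2 dx = -63;
  ∫_0^3 3*x dx = 27/2.
Sum: -729/5 + 891/4 − 63 + 27/2 = 549/20.
So RHS = -∫_0^3 v(x) φ(x) dx = -549/20.
LHS = RHS, so the identity holds for this test φ.
Moreover u is smooth here and v(x) = u'(x) = 3*x**2 - 2*x + 1 pointwise, so the identity holds for every test function. Hence v is the weak derivative of u.


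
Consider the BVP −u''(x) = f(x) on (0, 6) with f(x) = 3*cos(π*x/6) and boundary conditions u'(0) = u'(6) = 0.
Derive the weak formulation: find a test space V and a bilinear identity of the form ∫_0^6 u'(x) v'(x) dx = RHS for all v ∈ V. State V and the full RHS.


V = H^1(0, 6) (no boundary constraint on v; u is determined up to an additive constant); weak form: ∫_0^6 u'v' dx = ∫_0^6 (3*cos(π*x/6)) v dx for all v ∈ V.

Multiply both sides by a test function v and integrate from 0 to 6:
  ∫_0^6 −u''(x) v(x) dx = ∫_0^6 f(x) v(x) dx.
Integrate the LHS by parts once:
  ∫_0^6 −u'' v dx = −[u'(x) v(x)]_0^6 + ∫_0^6 u'(x) v'(x) dx.
Thus ∫_0^6 u'(x) v'(x) dx = ∫_0^6 f(x) v(x) dx + [u'(x) v(x)]_0^6.
Choose V so that boundary terms are either known or forced to vanish.
u has homogeneous Neumann: u'(0) = u'(6) = 0. So [u' v]_0^6 = 0·v(6) − 0·v(0) = 0 for any v; take V = H^1(0, 6).
Weak formulation: find u (satisfying any essential BC) such that ∫_0^6 u'(x) v'(x) dx = ∫_0^6 f v dx for all v ∈ V (homogeneous Neumann, so boundary terms vanish).
Substituting f(x) = 3*cos(π*x/6), the right-hand side is ∫_0^6 (3*cos(π*x/6)) v dx.
Compatibility check (pure Neumann): taking v ≡ 1 ∈ V gives 0 = ∫_0^6 f dx + (0) − (0), i.e. ∫_0^6 f dx must equal u'(0) − u'(6) = 0. Indeed ∫_0^6 (3*cos(π*x/6)) dx = 0, so the data are compatible. The solution is then unique only up to an additive constant (fix it e.g. by requiring ∫_0^6 u dx = 0).


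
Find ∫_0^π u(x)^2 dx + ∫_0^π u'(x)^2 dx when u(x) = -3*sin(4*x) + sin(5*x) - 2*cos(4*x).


||u||_{H^1(0,π)}^2 = -680/9 + 247*π/2

u'(x) = 8*sin(4*x) - 12*cos(4*x) + 5*cos(5*x).
Expand u² and (u')² and integrate term by term on (0, π), using: for integers n ≥ 1, ∫_0^π sin²(nx) dx = ∫_0^π cos²(nx) dx = π/2; for n ≠ n', ∫_0^π sin(nx)sin(n'x) dx = ∫_0^π cos(nx)cos(n'x) dx = 0; and by product-to-sum, ∫_0^π sin(nx)cos(n'x) dx = ½∫_0^π [sin((n+n')x) + sin((n−n')x)] dx, which is 0 when n+n' is even and 2n/(n²−n'²) when n+n' is odd (it need not vanish on (0, π)).
  u² squared terms: (-3)²·∫sin(4x)² dx = 9·π/2 = 9*π/2;  (-2)²·∫cos(4x)² dx = 4·π/2 = 2*π;  (1)²·∫sin(5x)² dx = 1·π/2 = π/2.
  u² cross terms: 2·(-3)·(-2)·∫sin(4x)·cos(4x) dx = 12·(0) = 0;  2·(-3)·(1)·∫sin(4x)·sin(5x) dx = -6·(0) = 0;  2·(-2)·(1)·∫cos(4x)·sin(5x) dx = -4·(10/9) = -40/9.
  So ∫_0^π u² dx = 9*π/2 + 2*π + π/2 + 0 + 0 − 40/9 = -40/9 + 7*π.
  (u')² squared terms: (-12)²·∫cos(4x)² dx = 144·π/2 = 72*π;  (5)²·∫cos(5x)² dx = 25·π/2 = 25*π/2;  (8)²·∫sin(4x)² dx = 64·π/2 = 32*π.
  (u')² cross terms: 2·(-12)·(5)·∫cos(4x)·cos(5x) dx = -120·(0) = 0;  2·(-12)·(8)·∫cos(4x)·sin(4x) dx = -192·(0) = 0;  2·(5)·(8)·∫cos(5x)·sin(4x) dx = 80·(-8/9) = -640/9.
  So ∫_0^π (u')² dx = 72*π + 25*π/2 + 32*π + 0 + 0 − 640/9 = -640/9 + 233*π/2.
||u||_{H^1}^2 = (-40/9 + 7*π) + (-640/9 + 233*π/2) = -680/9 + 247*π/2.


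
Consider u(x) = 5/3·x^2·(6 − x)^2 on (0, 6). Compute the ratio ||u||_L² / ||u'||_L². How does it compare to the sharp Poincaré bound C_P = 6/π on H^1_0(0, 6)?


||u||_L² / ||u'||_L² = sqrt(3) < C_P = 6/π.

u(x) = 5/3·x^2·(6 − x)^2, so u'(x) = 20*x*(x - 6)*(x - 3)/3.
u(x) = 5/3·x^2·(6 − x)^2 vanishes at x = 0 and x = 6, so u ∈ H^1_0(0, 6). Differentiate via the product rule and integrate the resulting polynomials term by term.
  ∫_0^6 u² dx = ∫_0^6 (25*x^8/9 - 200*x^7/3 + 600*x^6 - 2400*x^5 + 3600*x^4) dx. Term by term:
    ∫_0^6 25*x^8/9 dx = 3110400;  ∫_0^6 -200*x^7/3 dx = -13996800;  ∫_0^6 600*x^6 dx = 167961600/7;
    ∫_0^6 -2400*x^5 dx = -18662400;  ∫_0^6 3600*x^4 dx = 5598720.
  Sum: 3110400 − 13996800 + 167961600/7 − 18662400 + 5598720 = 311040/7.
  ∫_0^6 (u')² dx = ∫_0^6 (400*x^6/9 - 800*x^5 + 5200*x^4 - 14400*x^3 + 14400*x^2) dx. Term by term:
    ∫_0^6 400*x^6/9 dx = 12441600/7;  ∫_0^6 -800*x^5 dx = -6220800;  ∫_0^6 5200*x^4 dx = 8087040;
    ∫_0^6 -14400*x^3 dx = -4665600;  ∫_0^6 14400*x^2 dx = 1036800.
  Sum: 12441600/7 − 6220800 + 8087040 − 4665600 + 1036800 = 103680/7.
∫_0^6 u² dx = 311040/7, so ||u||_L² = 144*sqrt(105)/7.
∫_0^6 (u')² dx = 103680/7, so ||u'||_L² = 144*sqrt(35)/7.
Ratio ||u||_L² / ||u'||_L² = sqrt(3).
Sharp Poincaré constant on H^1_0(0, 6) is C_P = L/π = 6/π, achieved by sin(π/6·x).
A polynomial bump cannot attain the sharp Poincaré constant (only the first sine eigenfunction does), so the ratio is strictly less than C_P, consistent with ||u||_L² ≤ C_P ||u'||_L².


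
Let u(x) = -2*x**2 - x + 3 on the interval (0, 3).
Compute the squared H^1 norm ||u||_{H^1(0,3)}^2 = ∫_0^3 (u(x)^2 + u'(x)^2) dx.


||u||_{H^1}^2 = 1797/5

The H^1 norm (squared) on an interval (0, L) is
  ||u||_{H^1}^2 = ∫_0^L u(x)^2 dx + ∫_0^L u'(x)^2 dx.
Compute u'(x) = -4*x - 1.
Then u(x)^2 = 4*x**4 + 4*x**3 - 11*x**2 - 6*x + 9 and u'(x)^2 = 16*x**2 + 8*x + 1.
Integrate each monomial from 0 to 3 using ∫_0^3 c·x^n dx = c·3^(n+1)/(n+1):
  ∫_0^3 u(x)^2 dx = ∫_0^3 (4*x^4 + 4*x^3 - 11*x^2 - 6*x + 9) dx. Term by term:
    ∫_0^3 4*x^4 dx = 972/5;  ∫_0^3 4*x^3 dx = 81;  ∫_0^3 -11*x^2 dx = -99;
    ∫_0^3 -6*x dx = -27;  ∫_0^3 9 dx = 27.
  Sum: 972/5 + 81 − 99 − 27 + 27 = 882/5.
  ∫_0^3 u'(x)^2 dx = ∫_0^3 (16*x^2 + 8*x + 1) dx. Term by term:
    ∫_0^3 16*x^2 dx = 144;  ∫_0^3 8*x dx = 36;  ∫_0^3 1 dx = 3.
  Sum: 144 + 36 + 3 = 183.
Adding: ||u||_{H^1}^2 = 882/5 + 183 = 1797/5.


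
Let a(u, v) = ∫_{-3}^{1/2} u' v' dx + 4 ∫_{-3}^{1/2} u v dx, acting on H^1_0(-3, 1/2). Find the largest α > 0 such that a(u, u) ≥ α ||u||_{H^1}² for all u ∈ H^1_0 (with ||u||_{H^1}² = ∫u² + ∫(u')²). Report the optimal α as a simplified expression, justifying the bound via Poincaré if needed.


α = 1

Coercivity of a(·,·) on H^1_0(-3, 1/2) means a(u, u) ≥ α ||u||_{H^1}² for every u ∈ H^1_0.
The interval has length L = 7/2, and Poincaré/coercivity depend only on L. Here a(u, u) = ∫(u')² + (4)·∫u².
Here c = 4 ≥ 1, so a(u,u) = ∫(u')² + c∫u² ≥ ∫(u')² + ∫u² = ||u||_{H^1}², i.e. α = 1 works. No larger α is possible: a(u,u) ≥ α||u||_{H^1}² means (1−α)∫(u')² ≥ (α−c)∫u², and for the modes u_n = sin(nπ(x−x₀)/L) (x₀ the left endpoint) one has ∫u_n²/∫(u_n')² = (L/(nπ))² → 0, so a(u_n,u_n)/||u_n||_{H^1}² → 1. Hence the optimal constant is α = 1.
Therefore α = 1.


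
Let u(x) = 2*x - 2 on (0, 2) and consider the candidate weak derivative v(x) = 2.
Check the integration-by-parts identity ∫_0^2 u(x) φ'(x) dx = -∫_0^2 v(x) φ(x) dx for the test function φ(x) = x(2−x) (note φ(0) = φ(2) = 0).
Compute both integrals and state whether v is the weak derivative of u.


LHS = -8/3, RHS = -8/3. Yes, v = u' weakly.

u(x) = 2*x - 2, classical derivative u'(x) = 2.
φ(x) = x(2−x), so φ'(x) = 2 - 2*x.
Note φ(0) = φ(2) = 0, so the boundary term u·φ vanishes.
LHS = ∫_0^2 u(x) φ'(x) dx = ∫_0^2 (-4*x^2 + 8*x - 4) dx. Term by term:
  ∫_0^2 -4*x^2 dx = -32/3;  ∫_0^2 8*x dx = 16;  ∫_0^2 -4 dx = -8.
Sum: -32/3 + 16 − 8 = -8/3.
So LHS = -8/3.
∫_0^2 v(x) φ(x) dx = ∫_0^2 (-2*x^2 + 4*x) dx. Term by term:
  ∫_0^2 -2*x^2 dx = -16/3;  ∫_0^2 4*x dx = 8.
Sum: -16/3 + 8 = 8/3.
So RHS = -∫_0^2 v(x) φ(x) dx = -8/3.
LHS = RHS, so the identity holds for this test φ.
Moreover u is smooth here and v(x) = u'(x) = 2 pointwise, so the identity holds for every test function. Hence v is the weak derivative of u.


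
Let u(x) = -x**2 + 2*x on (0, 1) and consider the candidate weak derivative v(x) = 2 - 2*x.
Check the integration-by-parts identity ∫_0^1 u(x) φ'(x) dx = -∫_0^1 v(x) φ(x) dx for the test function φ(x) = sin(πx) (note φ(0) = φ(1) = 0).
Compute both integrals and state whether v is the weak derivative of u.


LHS = -2/π, RHS = -2/π. Yes, v = u' weakly.

u(x) = -x**2 + 2*x, classical derivative u'(x) = 2 - 2*x.
φ(x) = sin(πx), so φ'(x) = π*cos(π*x).
Note φ(0) = φ(1) = 0, so the boundary term u·φ vanishes.
LHS = ∫_0^1 u(x) φ'(x) dx = ∫_0^1 (-π*x^2*cos(π*x) + 2*π*x*cos(π*x)) dx. Term by term:
  ∫_0^1 -π*x^2*cos(π*x) dx = 2/π;  ∫_0^1 2*π*x*cos(π*x) dx = -4/π.
Sum: 2/π − 4/π = -2/π.
So LHS = -2/π.
∫_0^1 v(x) φ(x) dx = ∫_0^1 (-2*x*sin(π*x) + 2*sin(π*x)) dx. Term by term:
  ∫_0^1 2*sin(π*x) dx = 4/π;  ∫_0^1 -2*x*sin(π*x) dx = -2/π.
Sum: 4/π − 2/π = 2/π.
So RHS = -∫_0^1 v(x) φ(x) dx = -2/π.
LHS = RHS, so the identity holds for this test φ.
Moreover u is smooth here and v(x) = u'(x) = 2 - 2*x pointwise, so the identity holds for every test function. Hence v is the weak derivative of u.


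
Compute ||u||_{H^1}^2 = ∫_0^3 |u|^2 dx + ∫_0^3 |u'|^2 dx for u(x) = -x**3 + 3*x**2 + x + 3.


||u||_{H^1}^2 = 6441/35

The H^1 norm (squared) on an interval (0, L) is
  ||u||_{H^1}^2 = ∫_0^L u(x)^2 dx + ∫_0^L u'(x)^2 dx.
Compute u'(x) = -3*x**2 + 6*x + 1.
Then u(x)^2 = x**6 - 6*x**5 + 7*x**4 + 19*x**2 + 6*x + 9 and u'(x)^2 = 9*x**4 - 36*x**3 + 30*x**2 + 12*x + 1.
Integrate each monomial from 0 to 3 using ∫_0^3 c·x^n dx = c·3^(n+1)/(n+1):
  ∫_0^3 u(x)^2 dx = ∫_0^3 (x^6 - 6*x^5 + 7*x^4 + 19*x^2 + 6*x + 9) dx. Term by term:
    ∫_0^3 x^6 dx = 2187/7;  ∫_0^3 -6*x^5 dx = -729;  ∫_0^3 7*x^4 dx = 1701/5;
    ∫_0^3 19*x^2 dx = 171;  ∫_0^3 6*x dx = 27;  ∫_0^3 9 dx = 27.
  Sum: 2187/7 − 729 + 1701/5 + 171 + 27 + 27 = 5202/35.
  ∫_0^3 u'(x)^2 dx = ∫_0^3 (9*x^4 - 36*x^3 + 30*x^2 + 12*x + 1) dx. Term by term:
    ∫_0^3 9*x^4 dx = 2187/5;  ∫_0^3 -36*x^3 dx = -729;  ∫_0^3 30*x^2 dx = 270;
    ∫_0^3 12*x dx = 54;  ∫_0^3 1 dx = 3.
  Sum: 2187/5 − 729 + 270 + 54 + 3 = 177/5.
Adding: ||u||_{H^1}^2 = 5202/35 + 177/5 = 6441/35.


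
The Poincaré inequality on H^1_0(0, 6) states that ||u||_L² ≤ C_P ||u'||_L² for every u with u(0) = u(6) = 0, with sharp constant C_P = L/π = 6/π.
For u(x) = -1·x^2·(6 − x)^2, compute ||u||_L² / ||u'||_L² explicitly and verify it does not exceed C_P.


||u||_L² / ||u'||_L² = sqrt(3) < C_P = 6/π.

u(x) = -1·x^2·(6 − x)^2, so u'(x) = 4*x*(-x^2 + 9*x - 18).
u(x) = -1·x^2·(6 − x)^2 vanishes at x = 0 and x = 6, so u ∈ H^1_0(0, 6). Differentiate via the product rule and integrate the resulting polynomials term by term.
  ∫_0^6 u² dx = ∫_0^6 (x^8 - 24*x^7 + 216*x^6 - 864*x^5 + 1296*x^4) dx. Term by term:
    ∫_0^6 x^8 dx = 1119744;  ∫_0^6 -24*x^7 dx = -5038848;  ∫_0^6 216*x^6 dx = 60466176/7;
    ∫_0^6 -864*x^5 dx = -6718464;  ∫_0^6 1296*x^4 dx = 10077696/5.
  Sum: 1119744 − 5038848 + 60466176/7 − 6718464 + 10077696/5 = 559872/35.
  ∫_0^6 (u')² dx = ∫_0^6 (16*x^6 - 288*x^5 + 1872*x^4 - 5184*x^3 + 5184*x^2) dx. Term by term:
    ∫_0^6 16*x^6 dx = 4478976/7;  ∫_0^6 -288*x^5 dx = -2239488;  ∫_0^6 1872*x^4 dx = 14556672/5;
    ∫_0^6 -5184*x^3 dx = -1679616;  ∫_0^6 5184*x^2 dx = 373248.
  Sum: 4478976/7 − 2239488 + 14556672/5 − 1679616 + 373248 = 186624/35.
∫_0^6 u² dx = 559872/35, so ||u||_L² = 432*sqrt(105)/35.
∫_0^6 (u')² dx = 186624/35, so ||u'||_L² = 432*sqrt(35)/35.
Ratio ||u||_L² / ||u'||_L² = sqrt(3).
Sharp Poincaré constant on H^1_0(0, 6) is C_P = L/π = 6/π, achieved by sin(π/6·x).
A polynomial bump cannot attain the sharp Poincaré constant (only the first sine eigenfunction does), so the ratio is strictly less than C_P, consistent with ||u||_L² ≤ C_P ||u'||_L².


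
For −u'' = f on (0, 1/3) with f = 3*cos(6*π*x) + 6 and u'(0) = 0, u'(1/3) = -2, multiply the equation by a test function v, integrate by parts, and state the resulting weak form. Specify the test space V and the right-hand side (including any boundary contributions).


V = H^1(0, 1/3) (v unrestricted at boundary; u is determined up to an additive constant); weak form: ∫_0^1/3 u'v' dx = ∫_0^1/3 (3*cos(6*π*x) + 6) v dx − 2·v(1/3) for all v ∈ V.

Multiply both sides by a test function v and integrate from 0 to 1/3:
  ∫_0^1/3 −u''(x) v(x) dx = ∫_0^1/3 f(x) v(x) dx.
Integrate the LHS by parts once:
  ∫_0^1/3 −u'' v dx = −[u'(x) v(x)]_0^1/3 + ∫_0^1/3 u'(x) v'(x) dx.
Thus ∫_0^1/3 u'(x) v'(x) dx = ∫_0^1/3 f(x) v(x) dx + [u'(x) v(x)]_0^1/3.
Choose V so that boundary terms are either known or forced to vanish.
u has inhomogeneous Neumann u'(0) = 0, u'(1/3) = -2. [u' v]_0^1/3 = (-2)·v(1/3) − (0)·v(0) = − 2·v(1/3). Take V = H^1(0, 1/3); boundary term becomes part of RHS.
Weak formulation: find u (satisfying any essential BC) such that ∫_0^1/3 u'(x) v'(x) dx = ∫_0^1/3 f v dx − 2·v(1/3) for all v ∈ V (Neumann data are natural BCs: they enter the RHS as boundary terms).
Substituting f(x) = 3*cos(6*π*x) + 6, the right-hand side is ∫_0^1/3 (3*cos(6*π*x) + 6) v dx − 2·v(1/3).
Compatibility check (pure Neumann): taking v ≡ 1 ∈ V gives 0 = ∫_0^1/3 f dx + (-2) − (0), i.e. ∫_0^1/3 f dx must equal u'(0) − u'(1/3) = 2. Indeed ∫_0^1/3 (3*cos(6*π*x) + 6) dx = 2, so the data are compatible. The solution is then unique only up to an additive constant (fix it e.g. by requiring ∫_0^1/3 u dx = 0).


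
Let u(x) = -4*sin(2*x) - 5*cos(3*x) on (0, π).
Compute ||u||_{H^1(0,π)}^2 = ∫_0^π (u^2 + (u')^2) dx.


||u||_{H^1(0,π)}^2 = -320 + 165*π

u'(x) = 15*sin(3*x) - 8*cos(2*x).
Expand u² and (u')² and integrate term by term on (0, π), using: for integers n ≥ 1, ∫_0^π sin²(nx) dx = ∫_0^π cos²(nx) dx = π/2; for n ≠ n', ∫_0^π sin(nx)sin(n'x) dx = ∫_0^π cos(nx)cos(n'x) dx = 0; and by product-to-sum, ∫_0^π sin(nx)cos(n'x) dx = ½∫_0^π [sin((n+n')x) + sin((n−n')x)] dx, which is 0 when n+n' is even and 2n/(n²−n'²) when n+n' is odd (it need not vanish on (0, π)).
  u² squared terms: (-5)²·∫cos(3x)² dx = 25·π/2 = 25*π/2;  (-4)²·∫sin(2x)² dx = 16·π/2 = 8*π.
  u² cross terms: 2·(-5)·(-4)·∫cos(3x)·sin(2x) dx = 40·(-4/5) = -32.
  So ∫_0^π u² dx = 25*π/2 + 8*π − 32 = -32 + 41*π/2.
  (u')² squared terms: (-8)²·∫cos(2x)² dx = 64·π/2 = 32*π;  (15)²·∫sin(3x)² dx = 225·π/2 = 225*π/2.
  (u')² cross terms: 2·(-8)·(15)·∫cos(2x)·sin(3x) dx = -240·(6/5) = -288.
  So ∫_0^π (u')² dx = 32*π + 225*π/2 − 288 = -288 + 289*π/2.
||u||_{H^1}^2 = (-32 + 41*π/2) + (-288 + 289*π/2) = -320 + 165*π.


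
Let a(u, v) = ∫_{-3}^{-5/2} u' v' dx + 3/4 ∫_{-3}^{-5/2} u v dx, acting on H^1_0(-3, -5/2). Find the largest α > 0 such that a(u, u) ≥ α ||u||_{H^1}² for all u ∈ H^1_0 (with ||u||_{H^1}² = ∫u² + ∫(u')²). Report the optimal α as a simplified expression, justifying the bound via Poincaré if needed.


α = (3 + 16*π^2)/(4*(1 + 4*π^2))

Coercivity of a(·,·) on H^1_0(-3, -5/2) means a(u, u) ≥ α ||u||_{H^1}² for every u ∈ H^1_0.
The interval has length L = 1/2, and Poincaré/coercivity depend only on L. Here a(u, u) = ∫(u')² + (3/4)·∫u².
Here 0 < c = 3/4 < 1. The condition a(u,u) ≥ α||u||_{H^1}² reads (1−α)∫(u')² ≥ (α−c)∫u². Any admissible α is ≤ 1 (rapidly oscillating u have ∫u²/∫(u')² → 0), and α = 1 would force 0 ≥ (1−c)∫u², impossible since c < 1; so 1−α > 0. By the sharp Poincaré inequality on H^1_0 of an interval of length L, ∫(u')² ≥ (π/L)²∫u² with equality for the first sine mode sin(π(x−x₀)/L) (x₀ the left endpoint), so the inequality holds for all u iff (1−α)(π/L)² ≥ α − c, i.e. α ≤ ((π/L)² + c)/((π/L)² + 1) = (1 + c(L/π)²)/(1 + (L/π)²). With (π/L)² = 4*π^2 and c = 3/4, the largest admissible constant is α = ((π/L)² + c)/((π/L)² + 1).
Simplifying, α = (3 + 16*π^2)/(4*(1 + 4*π^2)).


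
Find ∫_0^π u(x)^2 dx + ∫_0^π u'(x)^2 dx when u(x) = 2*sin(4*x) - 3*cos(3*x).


||u||_{H^1(0,π)}^2 = -960/7 + 79*π

u'(x) = 9*sin(3*x) + 8*cos(4*x).
Expand u² and (u')² and integrate term by term on (0, π), using: for integers n ≥ 1, ∫_0^π sin²(nx) dx = ∫_0^π cos²(nx) dx = π/2; for n ≠ n', ∫_0^π sin(nx)sin(n'x) dx = ∫_0^π cos(nx)cos(n'x) dx = 0; and by product-to-sum, ∫_0^π sin(nx)cos(n'x) dx = ½∫_0^π [sin((n+n')x) + sin((n−n')x)] dx, which is 0 when n+n' is even and 2n/(n²−n'²) when n+n' is odd (it need not vanish on (0, π)).
  u² squared terms: (-3)²·∫cos(3x)² dx = 9·π/2 = 9*π/2;  (2)²·∫sin(4x)² dx = 4·π/2 = 2*π.
  u² cross terms: 2·(-3)·(2)·∫cos(3x)·sin(4x) dx = -12·(8/7) = -96/7.
  So ∫_0^π u² dx = 9*π/2 + 2*π − 96/7 = -96/7 + 13*π/2.
  (u')² squared terms: (8)²·∫cos(4x)² dx = 64·π/2 = 32*π;  (9)²·∫sin(3x)² dx = 81·π/2 = 81*π/2.
  (u')² cross terms: 2·(8)·(9)·∫cos(4x)·sin(3x) dx = 144·(-6/7) = -864/7.
  So ∫_0^π (u')² dx = 32*π + 81*π/2 − 864/7 = -864/7 + 145*π/2.
||u||_{H^1}^2 = (-96/7 + 13*π/2) + (-864/7 + 145*π/2) = -960/7 + 79*π.


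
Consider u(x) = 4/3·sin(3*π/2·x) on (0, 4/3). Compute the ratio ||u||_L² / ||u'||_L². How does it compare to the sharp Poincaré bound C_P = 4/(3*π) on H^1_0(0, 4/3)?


||u||_L² / ||u'||_L² = 2/(3*π) < C_P = 4/(3*π).

u(x) = 4/3·sin(3*π/2·x), so u'(x) = 2*π*cos(3*π*x/2).
Writing u(x) = A·sin(kπx/L) with A = 4/3 and k = 2, use ∫_0^L sin²(kπx/L) dx = L/2 and ∫_0^L cos²(kπx/L) dx = L/2.
u² = 16/9·sin²(3*π/2·x) and (u')² = 4*π^2·cos²(3*π/2·x), and each of sin², cos² integrates to L/2 = 2/3 over (0, 4/3).
∫_0^4/3 u² dx = 32/27, so ||u||_L² = 4*sqrt(6)/9.
∫_0^4/3 (u')² dx = 8*π^2/3, so ||u'||_L² = 2*sqrt(6)*π/3.
Ratio ||u||_L² / ||u'||_L² = 2/(3*π).
Sharp Poincaré constant on H^1_0(0, 4/3) is C_P = L/π = 4/(3*π), achieved by sin(3*π/4·x).
This is the k = 2 harmonic; the ratio L/(kπ) is strictly less than C_P = L/π, consistent with the sharp inequality ||u||_L² ≤ C_P ||u'||_L².


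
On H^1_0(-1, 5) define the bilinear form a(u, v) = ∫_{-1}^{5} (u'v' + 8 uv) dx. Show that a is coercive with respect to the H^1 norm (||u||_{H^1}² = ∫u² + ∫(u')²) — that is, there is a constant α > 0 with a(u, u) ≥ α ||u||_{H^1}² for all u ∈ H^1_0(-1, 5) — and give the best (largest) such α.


α = 1

Coercivity of a(·,·) on H^1_0(-1, 5) means a(u, u) ≥ α ||u||_{H^1}² for every u ∈ H^1_0.
The interval has length L = 6, and Poincaré/coercivity depend only on L. Here a(u, u) = ∫(u')² + (8)·∫u².
Here c = 8 ≥ 1, so a(u,u) = ∫(u')² + c∫u² ≥ ∫(u')² + ∫u² = ||u||_{H^1}², i.e. α = 1 works. No larger α is possible: a(u,u) ≥ α||u||_{H^1}² means (1−α)∫(u')² ≥ (α−c)∫u², and for the modes u_n = sin(nπ(x−x₀)/L) (x₀ the left endpoint) one has ∫u_n²/∫(u_n')² = (L/(nπ))² → 0, so a(u_n,u_n)/||u_n||_{H^1}² → 1. Hence the optimal constant is α = 1.
Therefore α = 1.


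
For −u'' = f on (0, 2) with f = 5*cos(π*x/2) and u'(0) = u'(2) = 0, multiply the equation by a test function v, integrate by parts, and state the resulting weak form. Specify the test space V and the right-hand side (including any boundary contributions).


V = H^1(0, 2) (no boundary constraint on v; u is determined up to an additive constant); weak form: ∫_0^2 u'v' dx = ∫_0^2 (5*cos(π*x/2)) v dx for all v ∈ V.

Multiply both sides by a test function v and integrate from 0 to 2:
  ∫_0^2 −u''(x) v(x) dx = ∫_0^2 f(x) v(x) dx.
Integrate the LHS by parts once:
  ∫_0^2 −u'' v dx = −[u'(x) v(x)]_0^2 + ∫_0^2 u'(x) v'(x) dx.
Thus ∫_0^2 u'(x) v'(x) dx = ∫_0^2 f(x) v(x) dx + [u'(x) v(x)]_0^2.
Choose V so that boundary terms are either known or forced to vanish.
u has homogeneous Neumann: u'(0) = u'(2) = 0. So [u' v]_0^2 = 0·v(2) − 0·v(0) = 0 for any v; take V = H^1(0, 2).
Weak formulation: find u (satisfying any essential BC) such that ∫_0^2 u'(x) v'(x) dx = ∫_0^2 f v dx for all v ∈ V (homogeneous Neumann, so boundary terms vanish).
Substituting f(x) = 5*cos(π*x/2), the right-hand side is ∫_0^2 (5*cos(π*x/2)) v dx.
Compatibility check (pure Neumann): taking v ≡ 1 ∈ V gives 0 = ∫_0^2 f dx + (0) − (0), i.e. ∫_0^2 f dx must equal u'(0) − u'(2) = 0. Indeed ∫_0^2 (5*cos(π*x/2)) dx = 0, so the data are compatible. The solution is then unique only up to an additive constant (fix it e.g. by requiring ∫_0^2 u dx = 0).


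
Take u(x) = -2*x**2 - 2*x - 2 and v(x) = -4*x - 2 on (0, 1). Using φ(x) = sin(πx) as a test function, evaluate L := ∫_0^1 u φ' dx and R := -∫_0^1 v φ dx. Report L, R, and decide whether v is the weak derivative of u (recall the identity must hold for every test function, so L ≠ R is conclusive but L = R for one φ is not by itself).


LHS = 8/π, RHS = 8/π. Yes, v = u' weakly.

u(x) = -2*x**2 - 2*x - 2, classical derivative u'(x) = -4*x - 2.
φ(x) = sin(πx), so φ'(x) = π*cos(π*x).
Note φ(0) = φ(1) = 0, so the boundary term u·φ vanishes.
LHS = ∫_0^1 u(x) φ'(x) dx = ∫_0^1 (-2*π*x^2*cos(π*x) - 2*π*x*cos(π*x) - 2*π*cos(π*x)) dx. Term by term:
  ∫_0^1 -2*π*cos(π*x) dx = 0;  ∫_0^1 -2*π*x*cos(π*x) dx = 4/π;  ∫_0^1 -2*π*x^2*cos(π*x) dx = 4/π.
Sum: 0 + 4/π + 4/π = 8/π.
So LHS = 8/π.
∫_0^1 v(x) φ(x) dx = ∫_0^1 (-4*x*sin(π*x) - 2*sin(π*x)) dx. Term by term:
  ∫_0^1 -2*sin(π*x) dx = -4/π;  ∫_0^1 -4*x*sin(π*x) dx = -4/π.
Sum: -4/π − 4/π = -8/π.
So RHS = -∫_0^1 v(x) φ(x) dx = 8/π.
LHS = RHS, so the identity holds for this test φ.
Moreover u is smooth here and v(x) = u'(x) = -4*x - 2 pointwise, so the identity holds for every test function. Hence v is the weak derivative of u.
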